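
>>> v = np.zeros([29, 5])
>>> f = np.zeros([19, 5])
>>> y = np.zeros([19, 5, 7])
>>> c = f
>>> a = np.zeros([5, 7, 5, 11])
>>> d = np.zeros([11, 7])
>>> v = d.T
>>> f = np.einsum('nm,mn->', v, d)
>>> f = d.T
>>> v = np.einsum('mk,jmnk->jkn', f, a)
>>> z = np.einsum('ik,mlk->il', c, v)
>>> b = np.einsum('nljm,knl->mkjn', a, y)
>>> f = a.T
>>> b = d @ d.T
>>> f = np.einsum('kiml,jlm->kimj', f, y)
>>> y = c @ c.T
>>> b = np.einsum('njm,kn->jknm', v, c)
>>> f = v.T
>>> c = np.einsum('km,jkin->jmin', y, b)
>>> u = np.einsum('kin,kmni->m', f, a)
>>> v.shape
(5, 11, 5)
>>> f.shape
(5, 11, 5)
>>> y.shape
(19, 19)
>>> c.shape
(11, 19, 5, 5)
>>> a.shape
(5, 7, 5, 11)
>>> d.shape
(11, 7)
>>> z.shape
(19, 11)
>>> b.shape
(11, 19, 5, 5)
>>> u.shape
(7,)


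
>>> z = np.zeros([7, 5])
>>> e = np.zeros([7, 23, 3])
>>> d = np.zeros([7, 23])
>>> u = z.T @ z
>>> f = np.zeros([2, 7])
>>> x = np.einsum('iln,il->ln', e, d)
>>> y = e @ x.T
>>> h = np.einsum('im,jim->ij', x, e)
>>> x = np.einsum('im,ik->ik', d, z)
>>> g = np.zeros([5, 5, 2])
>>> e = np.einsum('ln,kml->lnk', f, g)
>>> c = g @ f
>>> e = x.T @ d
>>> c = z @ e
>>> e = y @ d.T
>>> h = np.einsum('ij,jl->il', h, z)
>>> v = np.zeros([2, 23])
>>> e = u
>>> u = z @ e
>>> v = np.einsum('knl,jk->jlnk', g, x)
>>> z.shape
(7, 5)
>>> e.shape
(5, 5)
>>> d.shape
(7, 23)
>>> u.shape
(7, 5)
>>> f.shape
(2, 7)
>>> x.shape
(7, 5)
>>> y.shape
(7, 23, 23)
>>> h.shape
(23, 5)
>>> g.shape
(5, 5, 2)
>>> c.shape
(7, 23)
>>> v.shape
(7, 2, 5, 5)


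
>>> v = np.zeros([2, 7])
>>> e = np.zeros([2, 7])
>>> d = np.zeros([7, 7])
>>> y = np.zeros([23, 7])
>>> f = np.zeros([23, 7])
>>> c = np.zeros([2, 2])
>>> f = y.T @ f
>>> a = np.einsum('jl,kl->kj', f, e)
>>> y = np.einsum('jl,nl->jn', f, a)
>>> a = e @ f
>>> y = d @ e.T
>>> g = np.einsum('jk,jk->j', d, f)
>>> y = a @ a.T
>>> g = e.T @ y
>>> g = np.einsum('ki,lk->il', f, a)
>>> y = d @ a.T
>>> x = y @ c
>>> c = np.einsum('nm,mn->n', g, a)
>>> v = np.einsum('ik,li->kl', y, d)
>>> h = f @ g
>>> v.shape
(2, 7)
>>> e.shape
(2, 7)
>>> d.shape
(7, 7)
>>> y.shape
(7, 2)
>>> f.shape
(7, 7)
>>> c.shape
(7,)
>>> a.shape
(2, 7)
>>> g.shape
(7, 2)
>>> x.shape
(7, 2)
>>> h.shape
(7, 2)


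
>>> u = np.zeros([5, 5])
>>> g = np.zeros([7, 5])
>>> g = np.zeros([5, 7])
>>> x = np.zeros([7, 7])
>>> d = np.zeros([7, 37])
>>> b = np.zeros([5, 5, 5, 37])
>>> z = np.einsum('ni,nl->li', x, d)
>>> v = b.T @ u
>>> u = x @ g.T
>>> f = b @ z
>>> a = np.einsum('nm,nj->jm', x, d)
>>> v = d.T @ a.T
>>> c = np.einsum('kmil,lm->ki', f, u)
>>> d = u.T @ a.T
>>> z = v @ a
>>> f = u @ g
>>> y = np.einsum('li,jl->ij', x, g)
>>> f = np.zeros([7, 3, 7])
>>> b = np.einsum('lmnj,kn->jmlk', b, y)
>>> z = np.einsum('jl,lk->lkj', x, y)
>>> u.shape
(7, 5)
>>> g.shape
(5, 7)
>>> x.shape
(7, 7)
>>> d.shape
(5, 37)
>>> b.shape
(37, 5, 5, 7)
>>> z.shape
(7, 5, 7)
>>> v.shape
(37, 37)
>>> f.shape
(7, 3, 7)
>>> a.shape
(37, 7)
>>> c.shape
(5, 5)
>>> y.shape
(7, 5)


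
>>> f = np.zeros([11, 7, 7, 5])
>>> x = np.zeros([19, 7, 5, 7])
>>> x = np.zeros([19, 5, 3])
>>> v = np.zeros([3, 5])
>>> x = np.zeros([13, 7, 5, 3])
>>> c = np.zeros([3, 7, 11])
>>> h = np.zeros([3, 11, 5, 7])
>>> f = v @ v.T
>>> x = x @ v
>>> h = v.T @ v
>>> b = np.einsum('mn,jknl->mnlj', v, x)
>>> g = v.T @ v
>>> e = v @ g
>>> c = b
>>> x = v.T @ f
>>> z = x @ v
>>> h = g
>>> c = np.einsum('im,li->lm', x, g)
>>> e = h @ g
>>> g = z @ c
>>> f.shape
(3, 3)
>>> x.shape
(5, 3)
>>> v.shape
(3, 5)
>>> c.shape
(5, 3)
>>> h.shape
(5, 5)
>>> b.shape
(3, 5, 5, 13)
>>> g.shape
(5, 3)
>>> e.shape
(5, 5)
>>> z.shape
(5, 5)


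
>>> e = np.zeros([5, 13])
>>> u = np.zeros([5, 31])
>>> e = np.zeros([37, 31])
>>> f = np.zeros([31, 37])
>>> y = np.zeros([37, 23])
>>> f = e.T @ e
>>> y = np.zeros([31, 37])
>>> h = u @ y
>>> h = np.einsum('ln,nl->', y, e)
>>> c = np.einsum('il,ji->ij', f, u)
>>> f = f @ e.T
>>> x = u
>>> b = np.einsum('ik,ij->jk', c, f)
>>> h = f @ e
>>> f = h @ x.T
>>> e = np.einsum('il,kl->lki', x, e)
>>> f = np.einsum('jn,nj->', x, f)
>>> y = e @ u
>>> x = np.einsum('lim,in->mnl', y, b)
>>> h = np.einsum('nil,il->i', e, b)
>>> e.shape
(31, 37, 5)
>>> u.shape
(5, 31)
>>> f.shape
()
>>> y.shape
(31, 37, 31)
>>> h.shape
(37,)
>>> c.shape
(31, 5)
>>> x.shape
(31, 5, 31)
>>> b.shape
(37, 5)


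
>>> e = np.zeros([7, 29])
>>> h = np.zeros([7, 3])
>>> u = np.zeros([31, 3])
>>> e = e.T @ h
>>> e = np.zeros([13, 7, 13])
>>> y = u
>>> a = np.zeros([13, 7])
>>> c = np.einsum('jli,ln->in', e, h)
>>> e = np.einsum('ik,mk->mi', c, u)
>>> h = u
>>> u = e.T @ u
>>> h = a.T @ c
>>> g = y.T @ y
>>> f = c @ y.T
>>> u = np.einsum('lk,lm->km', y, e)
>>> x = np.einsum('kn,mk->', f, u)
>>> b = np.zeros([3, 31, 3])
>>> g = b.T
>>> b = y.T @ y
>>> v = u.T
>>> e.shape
(31, 13)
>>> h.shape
(7, 3)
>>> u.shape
(3, 13)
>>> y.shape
(31, 3)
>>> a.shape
(13, 7)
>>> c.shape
(13, 3)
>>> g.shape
(3, 31, 3)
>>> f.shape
(13, 31)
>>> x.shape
()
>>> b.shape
(3, 3)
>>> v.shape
(13, 3)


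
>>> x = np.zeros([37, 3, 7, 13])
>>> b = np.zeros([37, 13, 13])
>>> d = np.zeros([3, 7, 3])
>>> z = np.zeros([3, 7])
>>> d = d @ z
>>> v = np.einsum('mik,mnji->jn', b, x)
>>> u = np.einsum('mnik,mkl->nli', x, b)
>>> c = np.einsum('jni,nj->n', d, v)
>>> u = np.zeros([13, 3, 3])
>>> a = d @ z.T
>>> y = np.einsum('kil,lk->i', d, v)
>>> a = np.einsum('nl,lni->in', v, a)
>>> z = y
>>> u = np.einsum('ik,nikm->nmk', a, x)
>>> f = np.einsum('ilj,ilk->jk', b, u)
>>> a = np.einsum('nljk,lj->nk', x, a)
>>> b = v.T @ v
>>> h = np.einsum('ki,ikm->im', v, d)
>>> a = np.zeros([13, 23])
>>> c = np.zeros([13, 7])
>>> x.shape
(37, 3, 7, 13)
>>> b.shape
(3, 3)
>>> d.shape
(3, 7, 7)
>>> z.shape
(7,)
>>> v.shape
(7, 3)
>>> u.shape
(37, 13, 7)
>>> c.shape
(13, 7)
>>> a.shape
(13, 23)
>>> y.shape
(7,)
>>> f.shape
(13, 7)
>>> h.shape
(3, 7)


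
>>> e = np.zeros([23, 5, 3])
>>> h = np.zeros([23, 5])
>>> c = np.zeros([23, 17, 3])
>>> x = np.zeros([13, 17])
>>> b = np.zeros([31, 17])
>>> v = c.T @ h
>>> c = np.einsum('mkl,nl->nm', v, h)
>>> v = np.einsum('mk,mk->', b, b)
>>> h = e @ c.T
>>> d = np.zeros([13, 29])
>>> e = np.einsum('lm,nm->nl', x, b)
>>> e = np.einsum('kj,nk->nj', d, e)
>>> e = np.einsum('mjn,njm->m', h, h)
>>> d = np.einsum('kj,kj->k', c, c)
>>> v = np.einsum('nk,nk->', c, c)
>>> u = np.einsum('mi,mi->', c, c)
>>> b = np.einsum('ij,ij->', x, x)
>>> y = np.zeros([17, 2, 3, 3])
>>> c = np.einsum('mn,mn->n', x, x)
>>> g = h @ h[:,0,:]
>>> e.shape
(23,)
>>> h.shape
(23, 5, 23)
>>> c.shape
(17,)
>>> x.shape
(13, 17)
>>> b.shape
()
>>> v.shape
()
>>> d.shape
(23,)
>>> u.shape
()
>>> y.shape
(17, 2, 3, 3)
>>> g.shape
(23, 5, 23)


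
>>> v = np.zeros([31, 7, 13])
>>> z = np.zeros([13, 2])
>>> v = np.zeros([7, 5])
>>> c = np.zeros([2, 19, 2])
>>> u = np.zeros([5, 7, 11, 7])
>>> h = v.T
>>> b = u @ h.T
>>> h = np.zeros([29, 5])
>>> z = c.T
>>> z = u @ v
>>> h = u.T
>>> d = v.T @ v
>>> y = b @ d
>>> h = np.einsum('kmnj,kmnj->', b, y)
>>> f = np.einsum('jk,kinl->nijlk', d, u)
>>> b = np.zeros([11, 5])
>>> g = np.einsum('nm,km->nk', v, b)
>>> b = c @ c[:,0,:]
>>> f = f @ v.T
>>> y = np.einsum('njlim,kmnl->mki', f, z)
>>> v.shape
(7, 5)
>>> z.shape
(5, 7, 11, 5)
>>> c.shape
(2, 19, 2)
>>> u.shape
(5, 7, 11, 7)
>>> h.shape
()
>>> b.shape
(2, 19, 2)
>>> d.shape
(5, 5)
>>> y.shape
(7, 5, 7)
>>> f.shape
(11, 7, 5, 7, 7)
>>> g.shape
(7, 11)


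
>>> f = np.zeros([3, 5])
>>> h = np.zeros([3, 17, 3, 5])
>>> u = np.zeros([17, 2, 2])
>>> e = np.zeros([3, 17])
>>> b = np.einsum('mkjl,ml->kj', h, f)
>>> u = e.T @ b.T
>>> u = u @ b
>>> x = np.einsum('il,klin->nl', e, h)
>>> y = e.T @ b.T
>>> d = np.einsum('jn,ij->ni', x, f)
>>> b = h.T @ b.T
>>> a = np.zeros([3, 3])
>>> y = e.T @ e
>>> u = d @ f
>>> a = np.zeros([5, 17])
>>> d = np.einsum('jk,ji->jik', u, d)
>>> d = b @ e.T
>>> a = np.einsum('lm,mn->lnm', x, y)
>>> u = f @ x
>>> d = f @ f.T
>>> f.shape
(3, 5)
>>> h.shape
(3, 17, 3, 5)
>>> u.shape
(3, 17)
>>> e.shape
(3, 17)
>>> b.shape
(5, 3, 17, 17)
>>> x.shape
(5, 17)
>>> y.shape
(17, 17)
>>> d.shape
(3, 3)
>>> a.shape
(5, 17, 17)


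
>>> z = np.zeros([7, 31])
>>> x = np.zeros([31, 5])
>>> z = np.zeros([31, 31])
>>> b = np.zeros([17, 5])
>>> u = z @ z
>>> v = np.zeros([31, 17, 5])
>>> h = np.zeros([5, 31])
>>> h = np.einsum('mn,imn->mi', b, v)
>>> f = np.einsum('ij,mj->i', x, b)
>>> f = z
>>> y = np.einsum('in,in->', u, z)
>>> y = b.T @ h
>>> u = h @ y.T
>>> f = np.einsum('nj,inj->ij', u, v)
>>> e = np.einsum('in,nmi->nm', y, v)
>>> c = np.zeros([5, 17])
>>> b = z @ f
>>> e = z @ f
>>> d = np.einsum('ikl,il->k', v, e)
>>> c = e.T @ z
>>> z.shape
(31, 31)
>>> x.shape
(31, 5)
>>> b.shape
(31, 5)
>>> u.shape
(17, 5)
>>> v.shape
(31, 17, 5)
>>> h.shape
(17, 31)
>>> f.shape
(31, 5)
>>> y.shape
(5, 31)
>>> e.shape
(31, 5)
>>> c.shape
(5, 31)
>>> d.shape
(17,)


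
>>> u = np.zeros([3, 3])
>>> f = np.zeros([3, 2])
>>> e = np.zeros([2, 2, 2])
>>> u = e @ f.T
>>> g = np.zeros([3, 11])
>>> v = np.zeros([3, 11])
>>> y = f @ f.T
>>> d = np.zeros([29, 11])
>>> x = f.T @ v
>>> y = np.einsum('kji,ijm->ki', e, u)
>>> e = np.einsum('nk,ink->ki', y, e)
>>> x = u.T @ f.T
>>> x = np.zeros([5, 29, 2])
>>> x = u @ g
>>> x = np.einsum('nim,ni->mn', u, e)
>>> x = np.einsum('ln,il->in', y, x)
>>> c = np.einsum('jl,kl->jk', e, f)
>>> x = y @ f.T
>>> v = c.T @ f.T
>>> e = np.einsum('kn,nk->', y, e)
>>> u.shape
(2, 2, 3)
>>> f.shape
(3, 2)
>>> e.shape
()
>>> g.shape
(3, 11)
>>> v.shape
(3, 3)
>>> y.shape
(2, 2)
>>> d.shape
(29, 11)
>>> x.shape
(2, 3)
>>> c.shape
(2, 3)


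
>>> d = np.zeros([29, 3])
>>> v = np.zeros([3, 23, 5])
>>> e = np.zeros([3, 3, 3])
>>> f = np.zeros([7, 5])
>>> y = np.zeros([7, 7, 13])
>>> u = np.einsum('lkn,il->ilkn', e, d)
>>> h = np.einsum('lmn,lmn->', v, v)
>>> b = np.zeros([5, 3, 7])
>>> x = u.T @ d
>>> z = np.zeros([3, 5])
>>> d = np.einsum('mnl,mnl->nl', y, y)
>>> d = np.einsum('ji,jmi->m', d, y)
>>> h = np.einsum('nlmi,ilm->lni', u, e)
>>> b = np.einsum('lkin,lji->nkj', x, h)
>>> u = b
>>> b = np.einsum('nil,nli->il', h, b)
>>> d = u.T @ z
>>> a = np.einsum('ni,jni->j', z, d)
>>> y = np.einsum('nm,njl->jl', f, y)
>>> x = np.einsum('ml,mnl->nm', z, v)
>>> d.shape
(29, 3, 5)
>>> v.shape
(3, 23, 5)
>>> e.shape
(3, 3, 3)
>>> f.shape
(7, 5)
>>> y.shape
(7, 13)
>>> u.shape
(3, 3, 29)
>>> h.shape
(3, 29, 3)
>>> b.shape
(29, 3)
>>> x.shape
(23, 3)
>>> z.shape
(3, 5)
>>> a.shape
(29,)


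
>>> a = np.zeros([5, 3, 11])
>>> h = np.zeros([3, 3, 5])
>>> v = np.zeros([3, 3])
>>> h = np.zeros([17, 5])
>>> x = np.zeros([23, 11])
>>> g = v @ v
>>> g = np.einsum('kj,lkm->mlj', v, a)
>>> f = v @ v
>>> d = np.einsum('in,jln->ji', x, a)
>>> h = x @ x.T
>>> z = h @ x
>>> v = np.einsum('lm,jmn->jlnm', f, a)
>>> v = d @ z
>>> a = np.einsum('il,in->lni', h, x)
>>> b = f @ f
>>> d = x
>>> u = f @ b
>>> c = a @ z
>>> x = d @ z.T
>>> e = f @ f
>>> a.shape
(23, 11, 23)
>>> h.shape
(23, 23)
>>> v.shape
(5, 11)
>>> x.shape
(23, 23)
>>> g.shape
(11, 5, 3)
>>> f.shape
(3, 3)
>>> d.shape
(23, 11)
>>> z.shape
(23, 11)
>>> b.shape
(3, 3)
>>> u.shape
(3, 3)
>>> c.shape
(23, 11, 11)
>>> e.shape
(3, 3)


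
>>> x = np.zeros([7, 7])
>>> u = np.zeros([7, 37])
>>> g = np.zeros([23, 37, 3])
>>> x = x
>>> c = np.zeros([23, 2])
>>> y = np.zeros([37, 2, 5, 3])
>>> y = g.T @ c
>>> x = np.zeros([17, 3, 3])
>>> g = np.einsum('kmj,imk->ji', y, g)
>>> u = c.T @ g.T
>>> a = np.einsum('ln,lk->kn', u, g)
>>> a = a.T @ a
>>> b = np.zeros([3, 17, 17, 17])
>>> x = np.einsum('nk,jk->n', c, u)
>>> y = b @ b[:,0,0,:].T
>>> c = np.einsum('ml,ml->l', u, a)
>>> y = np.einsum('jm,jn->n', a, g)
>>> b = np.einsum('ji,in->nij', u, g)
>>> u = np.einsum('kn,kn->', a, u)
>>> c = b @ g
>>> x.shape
(23,)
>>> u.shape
()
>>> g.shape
(2, 23)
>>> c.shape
(23, 2, 23)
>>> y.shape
(23,)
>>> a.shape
(2, 2)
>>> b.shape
(23, 2, 2)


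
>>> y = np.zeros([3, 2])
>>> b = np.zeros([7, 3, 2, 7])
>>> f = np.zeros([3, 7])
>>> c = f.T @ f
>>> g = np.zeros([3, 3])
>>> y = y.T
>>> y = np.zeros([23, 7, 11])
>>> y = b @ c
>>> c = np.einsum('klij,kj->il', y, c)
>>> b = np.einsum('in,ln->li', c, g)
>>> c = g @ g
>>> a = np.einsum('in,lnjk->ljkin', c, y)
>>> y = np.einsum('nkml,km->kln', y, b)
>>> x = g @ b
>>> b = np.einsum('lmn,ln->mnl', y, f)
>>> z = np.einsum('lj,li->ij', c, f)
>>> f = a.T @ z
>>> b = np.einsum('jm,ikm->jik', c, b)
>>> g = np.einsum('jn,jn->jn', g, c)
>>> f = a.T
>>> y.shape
(3, 7, 7)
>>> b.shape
(3, 7, 7)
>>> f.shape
(3, 3, 7, 2, 7)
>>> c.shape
(3, 3)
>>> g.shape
(3, 3)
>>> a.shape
(7, 2, 7, 3, 3)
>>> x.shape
(3, 2)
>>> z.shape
(7, 3)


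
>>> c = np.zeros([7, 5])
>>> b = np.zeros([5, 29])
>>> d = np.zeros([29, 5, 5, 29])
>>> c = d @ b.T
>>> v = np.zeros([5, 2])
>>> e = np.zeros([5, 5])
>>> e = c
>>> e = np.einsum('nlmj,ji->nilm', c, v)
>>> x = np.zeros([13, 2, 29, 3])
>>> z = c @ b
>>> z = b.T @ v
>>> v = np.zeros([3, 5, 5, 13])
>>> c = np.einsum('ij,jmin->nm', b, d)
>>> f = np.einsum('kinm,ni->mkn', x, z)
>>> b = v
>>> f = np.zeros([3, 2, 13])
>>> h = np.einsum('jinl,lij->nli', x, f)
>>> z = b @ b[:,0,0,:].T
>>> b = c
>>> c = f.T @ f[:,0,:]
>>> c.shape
(13, 2, 13)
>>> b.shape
(29, 5)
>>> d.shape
(29, 5, 5, 29)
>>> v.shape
(3, 5, 5, 13)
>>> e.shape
(29, 2, 5, 5)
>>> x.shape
(13, 2, 29, 3)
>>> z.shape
(3, 5, 5, 3)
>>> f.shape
(3, 2, 13)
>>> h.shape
(29, 3, 2)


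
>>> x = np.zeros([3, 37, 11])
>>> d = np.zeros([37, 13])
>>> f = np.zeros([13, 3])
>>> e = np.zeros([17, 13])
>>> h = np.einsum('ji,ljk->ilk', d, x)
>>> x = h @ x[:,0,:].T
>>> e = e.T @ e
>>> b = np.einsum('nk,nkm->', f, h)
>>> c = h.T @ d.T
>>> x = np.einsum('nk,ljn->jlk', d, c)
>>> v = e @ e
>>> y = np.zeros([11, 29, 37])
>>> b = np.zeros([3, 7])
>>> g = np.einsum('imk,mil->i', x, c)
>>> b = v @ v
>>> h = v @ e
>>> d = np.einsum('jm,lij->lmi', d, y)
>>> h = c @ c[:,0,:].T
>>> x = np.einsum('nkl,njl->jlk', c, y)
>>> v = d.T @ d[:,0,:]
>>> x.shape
(29, 37, 3)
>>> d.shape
(11, 13, 29)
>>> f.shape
(13, 3)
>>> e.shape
(13, 13)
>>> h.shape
(11, 3, 11)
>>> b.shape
(13, 13)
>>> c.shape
(11, 3, 37)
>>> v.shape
(29, 13, 29)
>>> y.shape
(11, 29, 37)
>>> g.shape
(3,)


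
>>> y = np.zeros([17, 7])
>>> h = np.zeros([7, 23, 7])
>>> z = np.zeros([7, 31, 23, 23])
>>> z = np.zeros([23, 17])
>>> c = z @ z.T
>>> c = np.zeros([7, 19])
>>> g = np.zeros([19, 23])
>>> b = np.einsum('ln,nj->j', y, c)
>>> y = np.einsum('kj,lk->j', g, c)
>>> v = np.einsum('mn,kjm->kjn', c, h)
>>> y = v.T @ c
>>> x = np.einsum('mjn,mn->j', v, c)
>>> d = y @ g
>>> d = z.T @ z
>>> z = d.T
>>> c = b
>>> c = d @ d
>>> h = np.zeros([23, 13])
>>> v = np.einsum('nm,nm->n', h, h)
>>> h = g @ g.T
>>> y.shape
(19, 23, 19)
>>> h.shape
(19, 19)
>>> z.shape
(17, 17)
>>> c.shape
(17, 17)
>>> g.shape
(19, 23)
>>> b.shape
(19,)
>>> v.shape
(23,)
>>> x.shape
(23,)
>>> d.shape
(17, 17)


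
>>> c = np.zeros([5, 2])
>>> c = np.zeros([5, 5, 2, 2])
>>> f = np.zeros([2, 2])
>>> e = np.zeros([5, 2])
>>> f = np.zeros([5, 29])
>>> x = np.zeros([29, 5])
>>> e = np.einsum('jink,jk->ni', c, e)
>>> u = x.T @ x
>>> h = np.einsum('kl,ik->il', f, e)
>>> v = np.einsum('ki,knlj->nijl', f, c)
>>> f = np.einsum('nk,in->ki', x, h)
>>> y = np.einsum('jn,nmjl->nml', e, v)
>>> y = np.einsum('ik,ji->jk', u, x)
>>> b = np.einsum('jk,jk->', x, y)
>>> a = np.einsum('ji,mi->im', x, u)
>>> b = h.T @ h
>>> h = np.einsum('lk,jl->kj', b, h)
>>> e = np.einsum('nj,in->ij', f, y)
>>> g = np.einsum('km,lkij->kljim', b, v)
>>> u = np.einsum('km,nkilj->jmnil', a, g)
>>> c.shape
(5, 5, 2, 2)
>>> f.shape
(5, 2)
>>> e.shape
(29, 2)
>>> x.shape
(29, 5)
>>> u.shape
(29, 5, 29, 2, 2)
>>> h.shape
(29, 2)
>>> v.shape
(5, 29, 2, 2)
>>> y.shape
(29, 5)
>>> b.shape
(29, 29)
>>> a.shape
(5, 5)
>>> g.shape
(29, 5, 2, 2, 29)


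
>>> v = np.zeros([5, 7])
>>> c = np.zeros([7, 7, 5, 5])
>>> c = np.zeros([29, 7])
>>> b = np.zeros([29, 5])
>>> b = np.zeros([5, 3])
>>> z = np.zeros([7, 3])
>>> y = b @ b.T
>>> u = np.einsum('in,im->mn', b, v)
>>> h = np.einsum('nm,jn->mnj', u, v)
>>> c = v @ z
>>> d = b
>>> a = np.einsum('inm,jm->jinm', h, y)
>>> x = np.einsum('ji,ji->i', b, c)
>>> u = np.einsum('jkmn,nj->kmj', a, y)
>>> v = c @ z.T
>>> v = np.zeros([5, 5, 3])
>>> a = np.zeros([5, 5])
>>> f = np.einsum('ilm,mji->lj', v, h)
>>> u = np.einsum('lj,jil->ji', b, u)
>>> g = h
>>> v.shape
(5, 5, 3)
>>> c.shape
(5, 3)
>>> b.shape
(5, 3)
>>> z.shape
(7, 3)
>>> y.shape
(5, 5)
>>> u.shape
(3, 7)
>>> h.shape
(3, 7, 5)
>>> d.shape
(5, 3)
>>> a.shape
(5, 5)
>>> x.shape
(3,)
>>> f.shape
(5, 7)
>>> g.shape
(3, 7, 5)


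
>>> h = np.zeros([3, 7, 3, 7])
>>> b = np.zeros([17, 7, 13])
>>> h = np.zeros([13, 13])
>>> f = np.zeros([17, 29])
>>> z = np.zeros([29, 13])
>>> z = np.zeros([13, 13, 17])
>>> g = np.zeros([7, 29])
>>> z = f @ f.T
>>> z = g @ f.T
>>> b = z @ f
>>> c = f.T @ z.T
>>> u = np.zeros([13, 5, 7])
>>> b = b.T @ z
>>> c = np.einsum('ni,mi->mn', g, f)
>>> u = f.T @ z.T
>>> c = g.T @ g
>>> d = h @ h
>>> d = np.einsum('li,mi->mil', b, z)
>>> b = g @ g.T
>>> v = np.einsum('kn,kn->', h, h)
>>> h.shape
(13, 13)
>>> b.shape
(7, 7)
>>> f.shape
(17, 29)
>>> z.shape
(7, 17)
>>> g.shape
(7, 29)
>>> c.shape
(29, 29)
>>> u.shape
(29, 7)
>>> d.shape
(7, 17, 29)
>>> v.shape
()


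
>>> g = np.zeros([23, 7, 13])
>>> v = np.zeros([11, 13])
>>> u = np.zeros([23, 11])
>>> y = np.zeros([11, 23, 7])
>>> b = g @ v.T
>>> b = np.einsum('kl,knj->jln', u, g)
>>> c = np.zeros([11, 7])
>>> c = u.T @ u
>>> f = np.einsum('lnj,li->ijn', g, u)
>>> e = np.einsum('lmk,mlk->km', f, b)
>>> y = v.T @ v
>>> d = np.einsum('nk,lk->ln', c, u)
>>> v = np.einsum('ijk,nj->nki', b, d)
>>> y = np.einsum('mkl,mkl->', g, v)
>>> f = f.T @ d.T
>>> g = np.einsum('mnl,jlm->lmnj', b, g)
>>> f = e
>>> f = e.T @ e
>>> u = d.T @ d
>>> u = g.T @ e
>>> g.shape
(7, 13, 11, 23)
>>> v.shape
(23, 7, 13)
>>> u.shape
(23, 11, 13, 13)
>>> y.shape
()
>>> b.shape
(13, 11, 7)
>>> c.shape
(11, 11)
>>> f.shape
(13, 13)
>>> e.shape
(7, 13)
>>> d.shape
(23, 11)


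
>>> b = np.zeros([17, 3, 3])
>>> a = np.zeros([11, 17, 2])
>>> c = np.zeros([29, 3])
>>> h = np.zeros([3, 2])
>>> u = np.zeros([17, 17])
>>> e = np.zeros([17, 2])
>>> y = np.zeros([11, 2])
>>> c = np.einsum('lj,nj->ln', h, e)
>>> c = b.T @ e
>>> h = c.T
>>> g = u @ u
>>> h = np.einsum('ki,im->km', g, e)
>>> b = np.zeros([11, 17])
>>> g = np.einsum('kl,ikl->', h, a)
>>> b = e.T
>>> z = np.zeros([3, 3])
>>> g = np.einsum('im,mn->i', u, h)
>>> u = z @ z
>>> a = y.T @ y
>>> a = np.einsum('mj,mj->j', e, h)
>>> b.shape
(2, 17)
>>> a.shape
(2,)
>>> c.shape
(3, 3, 2)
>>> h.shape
(17, 2)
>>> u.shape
(3, 3)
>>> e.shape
(17, 2)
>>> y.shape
(11, 2)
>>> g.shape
(17,)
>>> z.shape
(3, 3)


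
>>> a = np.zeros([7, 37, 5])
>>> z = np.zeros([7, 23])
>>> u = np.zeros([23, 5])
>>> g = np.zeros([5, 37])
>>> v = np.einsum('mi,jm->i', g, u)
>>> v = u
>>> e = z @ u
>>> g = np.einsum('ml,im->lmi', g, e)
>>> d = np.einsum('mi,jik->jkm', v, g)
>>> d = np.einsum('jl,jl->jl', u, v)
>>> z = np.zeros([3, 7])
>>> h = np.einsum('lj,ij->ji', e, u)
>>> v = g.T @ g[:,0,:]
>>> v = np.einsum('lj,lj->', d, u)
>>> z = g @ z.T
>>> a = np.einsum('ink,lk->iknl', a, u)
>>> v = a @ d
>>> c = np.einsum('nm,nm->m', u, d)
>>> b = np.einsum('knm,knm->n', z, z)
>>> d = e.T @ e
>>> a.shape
(7, 5, 37, 23)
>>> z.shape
(37, 5, 3)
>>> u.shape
(23, 5)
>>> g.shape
(37, 5, 7)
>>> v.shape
(7, 5, 37, 5)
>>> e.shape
(7, 5)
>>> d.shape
(5, 5)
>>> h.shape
(5, 23)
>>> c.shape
(5,)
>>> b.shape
(5,)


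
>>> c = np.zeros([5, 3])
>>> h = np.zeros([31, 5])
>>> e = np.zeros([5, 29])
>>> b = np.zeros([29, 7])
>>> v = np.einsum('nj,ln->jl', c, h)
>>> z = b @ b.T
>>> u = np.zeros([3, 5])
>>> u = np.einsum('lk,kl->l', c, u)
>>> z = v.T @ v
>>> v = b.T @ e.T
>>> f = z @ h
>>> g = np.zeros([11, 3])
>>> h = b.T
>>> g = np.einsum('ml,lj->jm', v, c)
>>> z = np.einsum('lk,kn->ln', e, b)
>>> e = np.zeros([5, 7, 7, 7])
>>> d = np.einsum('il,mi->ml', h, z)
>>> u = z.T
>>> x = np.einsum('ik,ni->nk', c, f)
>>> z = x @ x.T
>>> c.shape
(5, 3)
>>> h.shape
(7, 29)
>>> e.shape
(5, 7, 7, 7)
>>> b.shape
(29, 7)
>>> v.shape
(7, 5)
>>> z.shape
(31, 31)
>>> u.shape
(7, 5)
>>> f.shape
(31, 5)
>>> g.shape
(3, 7)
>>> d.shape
(5, 29)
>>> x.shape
(31, 3)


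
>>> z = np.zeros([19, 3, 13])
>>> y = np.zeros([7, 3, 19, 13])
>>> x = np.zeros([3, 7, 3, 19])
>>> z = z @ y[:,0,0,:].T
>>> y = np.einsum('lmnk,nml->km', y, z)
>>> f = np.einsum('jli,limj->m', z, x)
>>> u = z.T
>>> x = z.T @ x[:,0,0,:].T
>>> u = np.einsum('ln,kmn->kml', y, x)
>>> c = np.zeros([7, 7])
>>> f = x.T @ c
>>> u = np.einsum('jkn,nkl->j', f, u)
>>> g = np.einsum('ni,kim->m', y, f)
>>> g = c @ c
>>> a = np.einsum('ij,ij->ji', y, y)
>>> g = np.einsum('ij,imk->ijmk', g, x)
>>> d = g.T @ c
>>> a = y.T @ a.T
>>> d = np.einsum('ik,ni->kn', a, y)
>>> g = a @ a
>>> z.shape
(19, 3, 7)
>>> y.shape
(13, 3)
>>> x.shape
(7, 3, 3)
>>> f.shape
(3, 3, 7)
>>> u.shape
(3,)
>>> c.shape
(7, 7)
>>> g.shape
(3, 3)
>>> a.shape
(3, 3)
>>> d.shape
(3, 13)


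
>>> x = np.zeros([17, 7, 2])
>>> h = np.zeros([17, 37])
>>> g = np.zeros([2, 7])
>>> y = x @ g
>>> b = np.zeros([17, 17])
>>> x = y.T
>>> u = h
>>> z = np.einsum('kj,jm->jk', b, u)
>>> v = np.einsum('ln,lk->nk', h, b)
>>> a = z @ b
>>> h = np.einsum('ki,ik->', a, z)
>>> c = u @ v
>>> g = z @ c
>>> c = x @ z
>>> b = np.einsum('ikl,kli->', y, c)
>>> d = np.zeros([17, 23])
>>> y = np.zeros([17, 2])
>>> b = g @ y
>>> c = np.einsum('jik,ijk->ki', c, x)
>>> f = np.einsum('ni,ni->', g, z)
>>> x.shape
(7, 7, 17)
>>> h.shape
()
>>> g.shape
(17, 17)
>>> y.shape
(17, 2)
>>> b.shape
(17, 2)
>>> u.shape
(17, 37)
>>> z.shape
(17, 17)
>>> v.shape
(37, 17)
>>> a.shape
(17, 17)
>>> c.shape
(17, 7)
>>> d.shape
(17, 23)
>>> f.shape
()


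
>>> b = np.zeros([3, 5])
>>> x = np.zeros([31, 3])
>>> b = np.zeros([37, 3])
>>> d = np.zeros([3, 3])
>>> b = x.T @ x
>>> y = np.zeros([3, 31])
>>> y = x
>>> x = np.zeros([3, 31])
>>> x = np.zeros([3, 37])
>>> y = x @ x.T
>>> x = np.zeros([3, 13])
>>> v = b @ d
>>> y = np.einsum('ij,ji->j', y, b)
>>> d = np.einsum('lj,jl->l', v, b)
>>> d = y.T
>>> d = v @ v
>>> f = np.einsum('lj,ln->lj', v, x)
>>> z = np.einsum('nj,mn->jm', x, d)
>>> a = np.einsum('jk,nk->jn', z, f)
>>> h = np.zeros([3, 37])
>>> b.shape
(3, 3)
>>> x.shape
(3, 13)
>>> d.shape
(3, 3)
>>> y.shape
(3,)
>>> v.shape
(3, 3)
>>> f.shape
(3, 3)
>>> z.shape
(13, 3)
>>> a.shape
(13, 3)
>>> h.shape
(3, 37)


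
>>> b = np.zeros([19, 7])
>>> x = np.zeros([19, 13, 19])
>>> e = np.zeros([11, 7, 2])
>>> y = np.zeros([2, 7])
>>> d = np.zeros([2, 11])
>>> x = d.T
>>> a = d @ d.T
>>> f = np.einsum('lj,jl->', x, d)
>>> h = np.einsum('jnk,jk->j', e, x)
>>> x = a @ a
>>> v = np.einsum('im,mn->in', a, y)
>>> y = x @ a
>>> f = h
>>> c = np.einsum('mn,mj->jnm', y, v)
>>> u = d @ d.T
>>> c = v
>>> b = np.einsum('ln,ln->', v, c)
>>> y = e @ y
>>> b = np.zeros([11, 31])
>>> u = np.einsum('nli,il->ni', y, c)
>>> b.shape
(11, 31)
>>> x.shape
(2, 2)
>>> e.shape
(11, 7, 2)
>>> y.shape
(11, 7, 2)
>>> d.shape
(2, 11)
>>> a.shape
(2, 2)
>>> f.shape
(11,)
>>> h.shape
(11,)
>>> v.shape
(2, 7)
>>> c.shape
(2, 7)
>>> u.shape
(11, 2)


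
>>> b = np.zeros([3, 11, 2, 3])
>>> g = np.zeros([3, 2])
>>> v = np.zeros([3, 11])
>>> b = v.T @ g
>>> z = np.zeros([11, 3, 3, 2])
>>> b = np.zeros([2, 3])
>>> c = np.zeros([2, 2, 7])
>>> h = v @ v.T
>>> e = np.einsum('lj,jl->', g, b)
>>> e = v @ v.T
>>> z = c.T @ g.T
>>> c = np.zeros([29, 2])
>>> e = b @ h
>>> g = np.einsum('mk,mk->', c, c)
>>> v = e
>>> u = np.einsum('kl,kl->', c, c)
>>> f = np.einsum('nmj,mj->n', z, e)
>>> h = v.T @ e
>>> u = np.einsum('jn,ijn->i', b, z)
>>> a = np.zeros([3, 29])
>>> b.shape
(2, 3)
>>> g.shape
()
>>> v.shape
(2, 3)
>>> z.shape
(7, 2, 3)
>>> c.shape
(29, 2)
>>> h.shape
(3, 3)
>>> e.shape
(2, 3)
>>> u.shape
(7,)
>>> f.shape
(7,)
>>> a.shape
(3, 29)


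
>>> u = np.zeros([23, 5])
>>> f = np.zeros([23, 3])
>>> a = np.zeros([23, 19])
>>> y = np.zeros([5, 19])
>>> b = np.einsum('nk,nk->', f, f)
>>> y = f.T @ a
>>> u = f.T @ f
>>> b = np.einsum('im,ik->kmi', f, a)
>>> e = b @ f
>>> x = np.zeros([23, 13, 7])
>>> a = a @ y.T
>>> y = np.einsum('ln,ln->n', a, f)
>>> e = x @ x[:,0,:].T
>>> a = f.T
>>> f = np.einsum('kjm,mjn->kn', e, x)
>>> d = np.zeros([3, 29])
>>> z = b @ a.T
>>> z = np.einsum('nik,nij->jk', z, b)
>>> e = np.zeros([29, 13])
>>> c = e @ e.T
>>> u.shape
(3, 3)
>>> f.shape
(23, 7)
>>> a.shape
(3, 23)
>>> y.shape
(3,)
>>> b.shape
(19, 3, 23)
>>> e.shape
(29, 13)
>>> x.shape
(23, 13, 7)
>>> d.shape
(3, 29)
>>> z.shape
(23, 3)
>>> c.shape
(29, 29)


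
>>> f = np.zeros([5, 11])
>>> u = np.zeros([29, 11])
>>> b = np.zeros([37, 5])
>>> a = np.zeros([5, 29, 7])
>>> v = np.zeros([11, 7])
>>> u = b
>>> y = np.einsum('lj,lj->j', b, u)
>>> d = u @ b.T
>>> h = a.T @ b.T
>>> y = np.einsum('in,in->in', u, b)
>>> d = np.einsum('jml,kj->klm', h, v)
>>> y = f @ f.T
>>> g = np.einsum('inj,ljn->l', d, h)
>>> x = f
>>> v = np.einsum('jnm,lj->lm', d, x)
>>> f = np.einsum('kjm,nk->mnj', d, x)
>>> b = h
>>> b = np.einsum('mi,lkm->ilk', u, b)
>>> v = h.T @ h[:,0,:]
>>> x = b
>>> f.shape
(29, 5, 37)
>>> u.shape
(37, 5)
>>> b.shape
(5, 7, 29)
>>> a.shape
(5, 29, 7)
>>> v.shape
(37, 29, 37)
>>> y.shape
(5, 5)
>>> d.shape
(11, 37, 29)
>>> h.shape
(7, 29, 37)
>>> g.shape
(7,)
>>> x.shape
(5, 7, 29)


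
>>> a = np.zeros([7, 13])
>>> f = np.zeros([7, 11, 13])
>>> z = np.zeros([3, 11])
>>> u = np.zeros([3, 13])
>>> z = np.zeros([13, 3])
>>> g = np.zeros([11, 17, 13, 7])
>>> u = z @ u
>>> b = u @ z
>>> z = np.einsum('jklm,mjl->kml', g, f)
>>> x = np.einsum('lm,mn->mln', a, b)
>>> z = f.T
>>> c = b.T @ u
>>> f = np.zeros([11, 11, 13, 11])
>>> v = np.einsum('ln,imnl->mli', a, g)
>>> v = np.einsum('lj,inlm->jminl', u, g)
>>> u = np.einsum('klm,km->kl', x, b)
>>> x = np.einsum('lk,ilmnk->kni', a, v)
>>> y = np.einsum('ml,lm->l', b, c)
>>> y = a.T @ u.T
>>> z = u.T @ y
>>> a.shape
(7, 13)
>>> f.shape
(11, 11, 13, 11)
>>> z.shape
(7, 13)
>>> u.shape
(13, 7)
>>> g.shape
(11, 17, 13, 7)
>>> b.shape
(13, 3)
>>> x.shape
(13, 17, 13)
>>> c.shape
(3, 13)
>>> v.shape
(13, 7, 11, 17, 13)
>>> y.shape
(13, 13)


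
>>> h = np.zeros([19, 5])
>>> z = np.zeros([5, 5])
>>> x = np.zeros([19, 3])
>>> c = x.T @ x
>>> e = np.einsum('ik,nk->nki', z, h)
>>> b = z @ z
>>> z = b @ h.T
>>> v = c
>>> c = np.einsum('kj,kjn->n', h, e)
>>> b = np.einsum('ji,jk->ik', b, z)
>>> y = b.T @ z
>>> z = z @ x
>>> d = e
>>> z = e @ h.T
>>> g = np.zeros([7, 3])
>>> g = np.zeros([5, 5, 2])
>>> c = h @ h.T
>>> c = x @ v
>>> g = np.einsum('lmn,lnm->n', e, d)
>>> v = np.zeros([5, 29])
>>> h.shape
(19, 5)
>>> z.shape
(19, 5, 19)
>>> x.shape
(19, 3)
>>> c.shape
(19, 3)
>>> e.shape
(19, 5, 5)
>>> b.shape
(5, 19)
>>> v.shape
(5, 29)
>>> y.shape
(19, 19)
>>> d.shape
(19, 5, 5)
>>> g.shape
(5,)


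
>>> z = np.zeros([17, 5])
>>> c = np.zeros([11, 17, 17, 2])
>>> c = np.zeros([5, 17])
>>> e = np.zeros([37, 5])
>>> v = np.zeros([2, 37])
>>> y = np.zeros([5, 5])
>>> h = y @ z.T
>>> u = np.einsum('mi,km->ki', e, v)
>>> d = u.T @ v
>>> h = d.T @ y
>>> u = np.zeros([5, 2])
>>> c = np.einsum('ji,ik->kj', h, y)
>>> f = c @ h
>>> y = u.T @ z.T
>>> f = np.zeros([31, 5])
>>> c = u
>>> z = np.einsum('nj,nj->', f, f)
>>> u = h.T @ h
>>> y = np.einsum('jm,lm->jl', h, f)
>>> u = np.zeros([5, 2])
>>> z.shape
()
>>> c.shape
(5, 2)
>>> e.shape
(37, 5)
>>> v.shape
(2, 37)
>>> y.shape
(37, 31)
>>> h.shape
(37, 5)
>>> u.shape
(5, 2)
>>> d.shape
(5, 37)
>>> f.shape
(31, 5)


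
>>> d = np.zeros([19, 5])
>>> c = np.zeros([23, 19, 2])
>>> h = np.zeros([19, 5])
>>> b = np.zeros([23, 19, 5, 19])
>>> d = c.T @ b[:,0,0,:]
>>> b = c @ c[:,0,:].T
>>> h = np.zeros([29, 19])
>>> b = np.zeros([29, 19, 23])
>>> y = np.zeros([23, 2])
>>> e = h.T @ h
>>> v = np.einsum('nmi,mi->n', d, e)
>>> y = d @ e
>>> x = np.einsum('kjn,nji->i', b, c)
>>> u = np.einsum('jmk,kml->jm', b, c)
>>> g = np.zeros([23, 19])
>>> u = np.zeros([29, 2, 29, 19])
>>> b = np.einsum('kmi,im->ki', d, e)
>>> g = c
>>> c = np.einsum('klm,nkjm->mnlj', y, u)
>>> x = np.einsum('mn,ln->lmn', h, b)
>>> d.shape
(2, 19, 19)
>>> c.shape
(19, 29, 19, 29)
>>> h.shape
(29, 19)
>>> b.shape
(2, 19)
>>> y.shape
(2, 19, 19)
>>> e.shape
(19, 19)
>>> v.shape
(2,)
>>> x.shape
(2, 29, 19)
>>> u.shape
(29, 2, 29, 19)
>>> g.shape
(23, 19, 2)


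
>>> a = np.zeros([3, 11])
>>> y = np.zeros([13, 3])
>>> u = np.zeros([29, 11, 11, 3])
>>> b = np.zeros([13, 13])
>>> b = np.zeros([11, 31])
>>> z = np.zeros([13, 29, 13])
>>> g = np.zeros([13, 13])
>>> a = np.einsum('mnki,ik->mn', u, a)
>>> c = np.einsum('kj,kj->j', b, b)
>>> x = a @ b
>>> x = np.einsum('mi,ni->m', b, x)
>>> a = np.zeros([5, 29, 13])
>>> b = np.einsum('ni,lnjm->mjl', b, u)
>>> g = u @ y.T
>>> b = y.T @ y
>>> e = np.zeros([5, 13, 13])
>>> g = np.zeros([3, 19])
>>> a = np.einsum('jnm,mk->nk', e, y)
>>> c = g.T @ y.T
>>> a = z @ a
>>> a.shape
(13, 29, 3)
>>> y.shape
(13, 3)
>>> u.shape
(29, 11, 11, 3)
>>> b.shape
(3, 3)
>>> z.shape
(13, 29, 13)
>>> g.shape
(3, 19)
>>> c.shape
(19, 13)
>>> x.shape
(11,)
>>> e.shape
(5, 13, 13)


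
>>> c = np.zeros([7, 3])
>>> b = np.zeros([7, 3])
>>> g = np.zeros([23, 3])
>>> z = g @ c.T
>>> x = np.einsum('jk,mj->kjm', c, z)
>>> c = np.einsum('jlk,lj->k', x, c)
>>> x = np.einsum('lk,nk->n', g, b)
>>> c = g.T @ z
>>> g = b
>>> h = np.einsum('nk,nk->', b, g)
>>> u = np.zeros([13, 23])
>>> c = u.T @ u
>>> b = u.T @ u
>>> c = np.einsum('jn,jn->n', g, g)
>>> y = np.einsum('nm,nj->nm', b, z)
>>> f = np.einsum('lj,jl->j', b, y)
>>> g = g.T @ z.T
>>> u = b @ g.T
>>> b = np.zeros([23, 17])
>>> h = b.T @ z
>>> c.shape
(3,)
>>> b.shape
(23, 17)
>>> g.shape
(3, 23)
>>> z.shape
(23, 7)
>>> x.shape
(7,)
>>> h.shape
(17, 7)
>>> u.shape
(23, 3)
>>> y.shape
(23, 23)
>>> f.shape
(23,)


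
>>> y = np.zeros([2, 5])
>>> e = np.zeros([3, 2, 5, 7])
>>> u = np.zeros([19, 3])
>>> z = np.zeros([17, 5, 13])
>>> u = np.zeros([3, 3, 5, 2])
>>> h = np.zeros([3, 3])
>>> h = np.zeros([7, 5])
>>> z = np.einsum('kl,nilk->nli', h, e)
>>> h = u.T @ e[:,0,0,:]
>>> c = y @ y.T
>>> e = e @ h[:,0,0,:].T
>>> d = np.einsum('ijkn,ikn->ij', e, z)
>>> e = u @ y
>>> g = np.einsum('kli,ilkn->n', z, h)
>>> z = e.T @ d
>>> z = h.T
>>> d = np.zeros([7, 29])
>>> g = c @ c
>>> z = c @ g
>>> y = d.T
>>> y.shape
(29, 7)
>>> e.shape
(3, 3, 5, 5)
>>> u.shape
(3, 3, 5, 2)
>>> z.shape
(2, 2)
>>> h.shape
(2, 5, 3, 7)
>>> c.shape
(2, 2)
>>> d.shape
(7, 29)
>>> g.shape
(2, 2)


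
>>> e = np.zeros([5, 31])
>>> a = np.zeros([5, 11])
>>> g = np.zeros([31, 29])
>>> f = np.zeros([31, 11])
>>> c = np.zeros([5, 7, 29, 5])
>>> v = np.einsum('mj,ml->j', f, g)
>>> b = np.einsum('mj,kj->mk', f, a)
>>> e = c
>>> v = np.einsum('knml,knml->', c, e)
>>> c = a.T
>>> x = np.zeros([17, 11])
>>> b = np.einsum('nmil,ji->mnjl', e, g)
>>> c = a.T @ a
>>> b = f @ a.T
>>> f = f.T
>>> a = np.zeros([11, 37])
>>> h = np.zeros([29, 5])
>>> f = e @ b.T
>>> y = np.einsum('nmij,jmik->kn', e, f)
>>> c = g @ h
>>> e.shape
(5, 7, 29, 5)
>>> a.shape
(11, 37)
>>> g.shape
(31, 29)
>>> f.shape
(5, 7, 29, 31)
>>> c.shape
(31, 5)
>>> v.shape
()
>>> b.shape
(31, 5)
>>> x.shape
(17, 11)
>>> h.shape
(29, 5)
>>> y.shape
(31, 5)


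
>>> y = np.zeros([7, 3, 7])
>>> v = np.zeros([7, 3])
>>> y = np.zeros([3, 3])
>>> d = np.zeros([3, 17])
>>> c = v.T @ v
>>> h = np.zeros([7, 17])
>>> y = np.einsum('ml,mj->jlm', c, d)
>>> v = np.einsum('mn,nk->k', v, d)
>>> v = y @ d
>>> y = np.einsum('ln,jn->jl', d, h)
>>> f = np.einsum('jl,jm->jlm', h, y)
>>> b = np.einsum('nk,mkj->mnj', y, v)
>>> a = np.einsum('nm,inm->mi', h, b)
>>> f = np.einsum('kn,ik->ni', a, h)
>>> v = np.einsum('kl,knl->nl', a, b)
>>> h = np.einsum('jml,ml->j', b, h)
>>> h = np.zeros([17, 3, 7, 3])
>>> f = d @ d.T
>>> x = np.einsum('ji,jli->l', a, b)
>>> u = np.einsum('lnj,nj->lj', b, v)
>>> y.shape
(7, 3)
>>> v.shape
(7, 17)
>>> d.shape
(3, 17)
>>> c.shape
(3, 3)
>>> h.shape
(17, 3, 7, 3)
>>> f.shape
(3, 3)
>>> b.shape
(17, 7, 17)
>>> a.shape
(17, 17)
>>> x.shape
(7,)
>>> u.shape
(17, 17)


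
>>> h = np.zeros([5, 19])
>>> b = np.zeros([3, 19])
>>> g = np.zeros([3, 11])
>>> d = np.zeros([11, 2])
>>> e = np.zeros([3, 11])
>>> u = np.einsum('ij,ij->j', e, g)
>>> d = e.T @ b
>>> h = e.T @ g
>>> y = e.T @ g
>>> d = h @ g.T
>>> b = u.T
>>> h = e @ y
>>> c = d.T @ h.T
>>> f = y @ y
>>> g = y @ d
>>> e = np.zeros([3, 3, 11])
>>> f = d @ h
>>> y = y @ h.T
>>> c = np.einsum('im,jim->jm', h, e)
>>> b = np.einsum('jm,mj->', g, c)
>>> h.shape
(3, 11)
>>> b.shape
()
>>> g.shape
(11, 3)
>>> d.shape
(11, 3)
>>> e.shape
(3, 3, 11)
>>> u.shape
(11,)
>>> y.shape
(11, 3)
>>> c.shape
(3, 11)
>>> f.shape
(11, 11)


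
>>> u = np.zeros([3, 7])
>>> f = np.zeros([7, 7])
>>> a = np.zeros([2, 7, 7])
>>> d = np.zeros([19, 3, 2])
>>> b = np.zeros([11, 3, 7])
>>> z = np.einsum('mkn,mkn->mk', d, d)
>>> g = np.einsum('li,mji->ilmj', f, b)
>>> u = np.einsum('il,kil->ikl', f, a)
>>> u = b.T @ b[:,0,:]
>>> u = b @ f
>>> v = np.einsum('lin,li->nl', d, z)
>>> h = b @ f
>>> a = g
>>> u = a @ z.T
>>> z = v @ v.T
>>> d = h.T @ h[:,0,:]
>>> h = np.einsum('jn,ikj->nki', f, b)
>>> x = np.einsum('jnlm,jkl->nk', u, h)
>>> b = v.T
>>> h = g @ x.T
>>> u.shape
(7, 7, 11, 19)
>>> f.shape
(7, 7)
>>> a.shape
(7, 7, 11, 3)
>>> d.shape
(7, 3, 7)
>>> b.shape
(19, 2)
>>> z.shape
(2, 2)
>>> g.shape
(7, 7, 11, 3)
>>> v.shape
(2, 19)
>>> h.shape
(7, 7, 11, 7)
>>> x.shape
(7, 3)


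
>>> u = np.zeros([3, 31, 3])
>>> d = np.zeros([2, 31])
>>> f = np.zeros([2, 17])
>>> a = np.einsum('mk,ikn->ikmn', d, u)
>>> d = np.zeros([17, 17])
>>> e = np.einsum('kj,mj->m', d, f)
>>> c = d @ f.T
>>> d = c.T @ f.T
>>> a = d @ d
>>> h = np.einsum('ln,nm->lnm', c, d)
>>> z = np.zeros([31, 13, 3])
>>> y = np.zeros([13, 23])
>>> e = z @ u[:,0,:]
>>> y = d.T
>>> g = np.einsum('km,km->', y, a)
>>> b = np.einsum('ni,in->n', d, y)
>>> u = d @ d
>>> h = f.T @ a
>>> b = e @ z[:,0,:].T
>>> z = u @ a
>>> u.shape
(2, 2)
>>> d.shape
(2, 2)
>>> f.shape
(2, 17)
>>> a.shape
(2, 2)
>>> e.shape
(31, 13, 3)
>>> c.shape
(17, 2)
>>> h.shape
(17, 2)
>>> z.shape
(2, 2)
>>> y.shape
(2, 2)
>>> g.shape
()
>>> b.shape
(31, 13, 31)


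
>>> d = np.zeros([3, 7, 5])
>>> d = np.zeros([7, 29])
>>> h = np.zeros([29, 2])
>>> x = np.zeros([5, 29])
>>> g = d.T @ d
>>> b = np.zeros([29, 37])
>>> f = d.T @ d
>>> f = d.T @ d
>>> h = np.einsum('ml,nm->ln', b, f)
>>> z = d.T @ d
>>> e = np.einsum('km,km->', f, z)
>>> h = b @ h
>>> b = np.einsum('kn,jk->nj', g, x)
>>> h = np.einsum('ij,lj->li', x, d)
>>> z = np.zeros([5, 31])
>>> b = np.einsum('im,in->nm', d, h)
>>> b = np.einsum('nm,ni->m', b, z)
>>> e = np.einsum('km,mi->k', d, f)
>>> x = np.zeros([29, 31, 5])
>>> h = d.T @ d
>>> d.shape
(7, 29)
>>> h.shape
(29, 29)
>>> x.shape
(29, 31, 5)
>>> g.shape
(29, 29)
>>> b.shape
(29,)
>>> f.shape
(29, 29)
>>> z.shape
(5, 31)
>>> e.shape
(7,)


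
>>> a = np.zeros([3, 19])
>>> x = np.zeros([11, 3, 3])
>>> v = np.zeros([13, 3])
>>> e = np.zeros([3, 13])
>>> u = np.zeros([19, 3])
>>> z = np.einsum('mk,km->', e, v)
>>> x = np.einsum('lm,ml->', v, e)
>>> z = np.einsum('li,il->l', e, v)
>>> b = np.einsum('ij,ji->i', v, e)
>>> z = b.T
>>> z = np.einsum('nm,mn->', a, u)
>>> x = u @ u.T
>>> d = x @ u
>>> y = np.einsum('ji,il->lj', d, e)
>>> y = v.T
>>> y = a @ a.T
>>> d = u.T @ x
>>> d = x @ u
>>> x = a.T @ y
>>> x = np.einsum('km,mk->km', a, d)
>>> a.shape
(3, 19)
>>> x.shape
(3, 19)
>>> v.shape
(13, 3)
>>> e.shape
(3, 13)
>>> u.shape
(19, 3)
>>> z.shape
()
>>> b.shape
(13,)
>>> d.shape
(19, 3)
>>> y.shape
(3, 3)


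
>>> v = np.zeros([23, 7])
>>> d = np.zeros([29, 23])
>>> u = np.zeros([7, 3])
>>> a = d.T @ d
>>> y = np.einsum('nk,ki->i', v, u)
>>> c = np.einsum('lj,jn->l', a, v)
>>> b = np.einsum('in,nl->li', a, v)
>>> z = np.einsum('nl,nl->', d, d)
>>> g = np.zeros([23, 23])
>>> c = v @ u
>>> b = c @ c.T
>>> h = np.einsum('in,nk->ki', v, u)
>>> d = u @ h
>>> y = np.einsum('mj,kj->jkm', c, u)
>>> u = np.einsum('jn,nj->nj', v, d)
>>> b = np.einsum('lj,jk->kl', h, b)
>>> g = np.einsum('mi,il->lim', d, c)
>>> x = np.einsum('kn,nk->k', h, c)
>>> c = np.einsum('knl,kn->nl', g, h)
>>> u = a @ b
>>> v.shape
(23, 7)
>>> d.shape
(7, 23)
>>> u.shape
(23, 3)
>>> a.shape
(23, 23)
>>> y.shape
(3, 7, 23)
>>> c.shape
(23, 7)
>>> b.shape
(23, 3)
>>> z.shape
()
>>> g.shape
(3, 23, 7)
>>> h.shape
(3, 23)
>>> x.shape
(3,)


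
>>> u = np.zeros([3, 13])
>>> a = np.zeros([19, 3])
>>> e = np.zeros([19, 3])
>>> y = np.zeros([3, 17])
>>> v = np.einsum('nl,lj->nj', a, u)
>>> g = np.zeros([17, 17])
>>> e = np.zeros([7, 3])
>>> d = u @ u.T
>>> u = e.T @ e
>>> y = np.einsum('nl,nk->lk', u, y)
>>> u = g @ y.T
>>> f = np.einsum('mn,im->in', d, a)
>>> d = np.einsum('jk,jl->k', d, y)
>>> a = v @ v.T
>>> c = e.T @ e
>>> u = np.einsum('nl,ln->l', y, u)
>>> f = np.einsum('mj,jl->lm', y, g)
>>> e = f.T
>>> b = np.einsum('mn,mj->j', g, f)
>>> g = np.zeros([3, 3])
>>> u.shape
(17,)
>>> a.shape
(19, 19)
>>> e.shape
(3, 17)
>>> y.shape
(3, 17)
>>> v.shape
(19, 13)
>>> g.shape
(3, 3)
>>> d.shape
(3,)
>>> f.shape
(17, 3)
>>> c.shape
(3, 3)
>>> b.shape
(3,)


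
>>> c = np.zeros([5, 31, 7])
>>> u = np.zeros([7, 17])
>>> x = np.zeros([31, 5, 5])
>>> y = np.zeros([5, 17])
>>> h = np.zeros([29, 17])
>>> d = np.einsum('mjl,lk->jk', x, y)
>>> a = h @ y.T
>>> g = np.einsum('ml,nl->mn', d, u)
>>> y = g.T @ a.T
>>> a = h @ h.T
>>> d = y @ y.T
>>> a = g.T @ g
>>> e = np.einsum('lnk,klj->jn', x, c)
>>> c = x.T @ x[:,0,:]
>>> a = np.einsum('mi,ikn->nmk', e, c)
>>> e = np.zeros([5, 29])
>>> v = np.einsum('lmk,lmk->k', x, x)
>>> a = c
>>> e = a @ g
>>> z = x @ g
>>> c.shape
(5, 5, 5)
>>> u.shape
(7, 17)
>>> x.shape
(31, 5, 5)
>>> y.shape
(7, 29)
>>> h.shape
(29, 17)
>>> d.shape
(7, 7)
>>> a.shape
(5, 5, 5)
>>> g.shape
(5, 7)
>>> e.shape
(5, 5, 7)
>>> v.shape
(5,)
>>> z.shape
(31, 5, 7)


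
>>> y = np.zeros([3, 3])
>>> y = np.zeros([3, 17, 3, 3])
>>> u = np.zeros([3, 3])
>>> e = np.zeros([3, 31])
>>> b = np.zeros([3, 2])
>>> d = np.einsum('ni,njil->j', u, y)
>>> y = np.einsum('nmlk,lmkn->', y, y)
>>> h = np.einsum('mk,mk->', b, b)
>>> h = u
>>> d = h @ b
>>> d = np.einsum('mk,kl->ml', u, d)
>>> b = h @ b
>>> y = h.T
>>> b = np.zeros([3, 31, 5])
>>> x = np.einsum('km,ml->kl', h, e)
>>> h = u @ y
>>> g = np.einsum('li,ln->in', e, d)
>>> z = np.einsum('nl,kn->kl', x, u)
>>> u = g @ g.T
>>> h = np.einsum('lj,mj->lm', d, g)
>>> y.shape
(3, 3)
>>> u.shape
(31, 31)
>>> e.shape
(3, 31)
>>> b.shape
(3, 31, 5)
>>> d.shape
(3, 2)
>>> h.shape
(3, 31)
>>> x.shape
(3, 31)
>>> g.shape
(31, 2)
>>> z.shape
(3, 31)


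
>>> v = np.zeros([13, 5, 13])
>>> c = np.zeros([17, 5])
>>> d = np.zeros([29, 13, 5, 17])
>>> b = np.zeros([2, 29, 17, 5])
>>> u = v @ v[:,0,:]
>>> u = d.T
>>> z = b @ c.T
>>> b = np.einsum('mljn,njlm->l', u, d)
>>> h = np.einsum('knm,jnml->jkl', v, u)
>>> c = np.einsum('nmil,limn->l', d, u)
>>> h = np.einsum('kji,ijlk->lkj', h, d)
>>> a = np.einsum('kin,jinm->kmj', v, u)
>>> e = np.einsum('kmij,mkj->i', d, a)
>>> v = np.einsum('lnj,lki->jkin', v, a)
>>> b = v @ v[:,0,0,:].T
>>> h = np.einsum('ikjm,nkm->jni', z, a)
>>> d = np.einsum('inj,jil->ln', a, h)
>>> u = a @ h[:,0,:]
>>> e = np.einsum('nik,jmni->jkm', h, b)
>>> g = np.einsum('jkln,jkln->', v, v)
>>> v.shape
(13, 29, 17, 5)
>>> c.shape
(17,)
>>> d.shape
(2, 29)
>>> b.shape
(13, 29, 17, 13)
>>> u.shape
(13, 29, 2)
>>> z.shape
(2, 29, 17, 17)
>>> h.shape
(17, 13, 2)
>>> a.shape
(13, 29, 17)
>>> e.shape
(13, 2, 29)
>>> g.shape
()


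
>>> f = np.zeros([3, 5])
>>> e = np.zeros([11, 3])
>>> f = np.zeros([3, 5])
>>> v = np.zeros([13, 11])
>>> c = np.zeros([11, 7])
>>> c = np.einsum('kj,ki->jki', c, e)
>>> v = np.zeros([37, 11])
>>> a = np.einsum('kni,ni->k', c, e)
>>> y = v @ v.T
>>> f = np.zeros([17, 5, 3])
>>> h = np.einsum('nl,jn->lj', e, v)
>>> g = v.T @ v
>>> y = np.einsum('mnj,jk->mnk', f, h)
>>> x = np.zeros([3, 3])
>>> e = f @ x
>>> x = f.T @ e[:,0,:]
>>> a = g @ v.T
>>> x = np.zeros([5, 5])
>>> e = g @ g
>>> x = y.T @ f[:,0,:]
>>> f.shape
(17, 5, 3)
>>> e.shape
(11, 11)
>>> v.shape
(37, 11)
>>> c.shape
(7, 11, 3)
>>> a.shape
(11, 37)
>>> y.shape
(17, 5, 37)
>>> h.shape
(3, 37)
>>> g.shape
(11, 11)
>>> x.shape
(37, 5, 3)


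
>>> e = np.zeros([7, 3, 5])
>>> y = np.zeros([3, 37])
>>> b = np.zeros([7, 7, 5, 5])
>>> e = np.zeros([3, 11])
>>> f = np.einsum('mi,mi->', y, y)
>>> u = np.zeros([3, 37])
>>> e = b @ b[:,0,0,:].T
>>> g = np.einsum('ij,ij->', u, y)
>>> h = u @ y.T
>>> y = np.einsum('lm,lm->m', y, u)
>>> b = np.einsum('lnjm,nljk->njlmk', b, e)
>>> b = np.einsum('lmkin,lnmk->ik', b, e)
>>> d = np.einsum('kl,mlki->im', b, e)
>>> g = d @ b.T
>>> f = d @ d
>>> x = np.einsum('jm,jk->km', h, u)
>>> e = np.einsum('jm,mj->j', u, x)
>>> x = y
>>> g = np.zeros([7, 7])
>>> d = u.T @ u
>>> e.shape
(3,)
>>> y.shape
(37,)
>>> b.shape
(5, 7)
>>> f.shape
(7, 7)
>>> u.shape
(3, 37)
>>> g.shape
(7, 7)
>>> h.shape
(3, 3)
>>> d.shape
(37, 37)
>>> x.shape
(37,)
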